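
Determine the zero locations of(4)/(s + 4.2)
Numerator is a nonzero constant (4) → Zeros: none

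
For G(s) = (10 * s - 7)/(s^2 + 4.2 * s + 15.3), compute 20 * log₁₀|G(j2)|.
Substitute s = j*2: G(j2) = 0.448424 + 1.43657j.
|G(j2)| = sqrt(Re² + Im²) = 1.505.
20*log₁₀(1.505) = 3.55 dB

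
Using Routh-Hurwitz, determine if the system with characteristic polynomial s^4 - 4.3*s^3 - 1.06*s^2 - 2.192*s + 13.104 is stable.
Routh array:
s^4: [1, -1.06, 13.104]; s^3: [-4.3, -2.192]; s^2: [-1.56977, 13.104]; s^1: [-38.0873]; s^0: [13.104]
First column: [1, -4.3, -1.56977, -38.0873, 13.104]. Sign changes = 2.
No, unstable (2 RHP root(s))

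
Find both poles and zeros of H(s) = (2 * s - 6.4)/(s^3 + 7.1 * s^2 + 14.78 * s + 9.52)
Set denominator = 0: s^3 + 7.1*s^2 + 14.78*s + 9.52 = (s + 1.7)(s + 4)(s + 1.4) = 0 → Poles: -1.4, -1.7, -4
Set numerator = 0: 2*s - 6.4 = 0 → Zeros: 3.2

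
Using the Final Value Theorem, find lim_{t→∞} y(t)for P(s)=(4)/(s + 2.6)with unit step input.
FVT: lim_{t→∞} y(t) = lim_{s→0} s*Y(s) where Y(s) = P(s)/s.
= lim_{s→0} P(s) = P(0) = num(0)/den(0) = 4/2.6 = 1.538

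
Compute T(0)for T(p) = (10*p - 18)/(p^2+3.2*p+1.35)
DC gain = T(0) = num(0)/den(0) = -18/1.35 = -13.33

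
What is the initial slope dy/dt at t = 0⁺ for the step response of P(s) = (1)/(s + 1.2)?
IVT: y'(0⁺) = lim_{s→∞} s²·Y(s) = lim_{s→∞} s·P(s).
deg(num) = 0, deg(den) = 1, relative degree = 1, so s·P(s) → (leading num)/(leading den) = 1/1 = 1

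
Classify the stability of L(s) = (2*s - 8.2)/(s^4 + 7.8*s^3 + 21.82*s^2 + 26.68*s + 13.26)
Denominator: s^4 + 7.8*s^3 + 21.82*s^2 + 26.68*s + 13.26 = (s + 3)(s + 2.6)(s^2 + 2.2*s + 1.7). Poles: -1.1 + 0.7j, -1.1 - 0.7j, -2.6, -3. Stable (all poles in LHP)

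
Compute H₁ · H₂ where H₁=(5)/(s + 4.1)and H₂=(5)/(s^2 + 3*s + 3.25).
Series: H = H₁ · H₂ = (n₁·n₂)/(d₁·d₂).
Num: n₁·n₂ = 25. Den: d₁·d₂ = s^3 + 7.1*s^2 + 15.55*s + 13.325.
H(s) = (25)/(s^3 + 7.1*s^2 + 15.55*s + 13.325)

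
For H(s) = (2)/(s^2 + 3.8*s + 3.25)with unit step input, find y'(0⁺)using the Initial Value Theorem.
IVT: y'(0⁺) = lim_{s→∞} s²·Y(s) = lim_{s→∞} s·H(s).
deg(num) = 0, deg(den) = 2, relative degree = 2 ≥ 2, so s·H(s) → 0. Initial slope = 0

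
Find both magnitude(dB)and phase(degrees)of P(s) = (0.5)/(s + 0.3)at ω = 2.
Substitute s = j*2: P(j2) = 0.0366748 - 0.244499j.
|P| = 20*log₁₀(sqrt(Re²+Im²)) = -12.14 dB.
∠P = atan2(Im, Re) = -81.47°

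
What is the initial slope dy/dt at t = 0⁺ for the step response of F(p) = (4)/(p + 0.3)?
IVT: y'(0⁺) = lim_{p→∞} p²·Y(p) = lim_{p→∞} p·F(p).
deg(num) = 0, deg(den) = 1, relative degree = 1, so p·F(p) → (leading num)/(leading den) = 4/1 = 4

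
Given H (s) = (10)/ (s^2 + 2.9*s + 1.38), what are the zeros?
Numerator is a nonzero constant (10) → Zeros: none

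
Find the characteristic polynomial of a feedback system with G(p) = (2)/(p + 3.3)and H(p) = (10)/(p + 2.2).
Characteristic poly = G_den * H_den + G_num * H_num = (p^2 + 5.5*p + 7.26) + (20) = p^2 + 5.5*p + 27.26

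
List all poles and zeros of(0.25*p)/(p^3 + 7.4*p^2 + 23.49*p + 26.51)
Set denominator = 0: p^3 + 7.4*p^2 + 23.49*p + 26.51 = (p + 2.2)(p^2 + 5.2*p + 12.05) = 0 → Poles: -2.2, -2.6 + 2.3j, -2.6 - 2.3j
Set numerator = 0: 0.25*p = 0 → Zeros: 0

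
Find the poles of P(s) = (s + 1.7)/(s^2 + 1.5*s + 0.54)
Set denominator = 0: s^2 + 1.5*s + 0.54 = (s + 0.9)(s + 0.6) = 0 → Poles: -0.6, -0.9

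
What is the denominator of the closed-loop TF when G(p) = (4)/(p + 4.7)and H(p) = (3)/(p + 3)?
Characteristic poly = G_den * H_den + G_num * H_num = (p^2 + 7.7*p + 14.1) + (12) = p^2 + 7.7*p + 26.1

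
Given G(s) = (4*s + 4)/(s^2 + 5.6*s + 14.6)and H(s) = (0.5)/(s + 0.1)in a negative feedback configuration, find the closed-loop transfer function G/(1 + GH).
Closed-loop T = G/(1+GH).
Numerator: G_num * H_den = 4*s^2 + 4.4*s + 0.4.
Denominator: G_den * H_den + G_num * H_num = (s^3 + 5.7*s^2 + 15.16*s + 1.46) + (2*s + 2) = s^3 + 5.7*s^2 + 17.16*s + 3.46.
T(s) = (4*s^2 + 4.4*s + 0.4)/(s^3 + 5.7*s^2 + 17.16*s + 3.46)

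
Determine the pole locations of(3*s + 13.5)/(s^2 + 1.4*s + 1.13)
Set denominator = 0: s^2 + 1.4*s + 1.13 = 0 → Poles: -0.7 + 0.8j, -0.7 - 0.8j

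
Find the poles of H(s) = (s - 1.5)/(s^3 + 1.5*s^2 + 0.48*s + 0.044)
Set denominator = 0: s^3 + 1.5*s^2 + 0.48*s + 0.044 = (s + 0.2)(s + 1.1)(s + 0.2) = 0 → Poles: -0.2, -0.2, -1.1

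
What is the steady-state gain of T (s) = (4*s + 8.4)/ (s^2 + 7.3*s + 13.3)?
DC gain = T(0) = num(0)/den(0) = 8.4/13.3 = 0.6316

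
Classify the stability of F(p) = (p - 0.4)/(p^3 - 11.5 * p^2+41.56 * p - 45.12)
Denominator: p^3 - 11.5*p^2 + 41.56*p - 45.12 = (p - 4.7)(p - 2)(p - 4.8). Poles: 2, 4.7, 4.8. Unstable (3 pole(s) in RHP)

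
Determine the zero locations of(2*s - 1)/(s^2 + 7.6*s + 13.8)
Set numerator = 0: 2*s - 1 = 0 → Zeros: 0.5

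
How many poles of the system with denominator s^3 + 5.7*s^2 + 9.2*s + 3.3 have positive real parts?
s^3 + 5.7*s^2 + 9.2*s + 3.3 = (s + 0.5)(s + 3)(s + 2.2). Poles: -0.5, -2.2, -3. RHP poles (Re>0): 0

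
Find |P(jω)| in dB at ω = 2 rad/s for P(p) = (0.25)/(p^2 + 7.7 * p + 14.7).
Substitute p = j*2: P(j2) = 0.007607 - 0.0109484j.
|P(j2)| = sqrt(Re² + Im²) = 0.01333.
20*log₁₀(0.01333) = -37.50 dB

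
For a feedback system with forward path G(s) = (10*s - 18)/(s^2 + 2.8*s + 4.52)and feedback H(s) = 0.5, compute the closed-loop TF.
Closed-loop T = G/(1+GH).
Numerator: G_num * H_den = 10*s - 18.
Denominator: G_den * H_den + G_num * H_num = (s^2 + 2.8*s + 4.52) + (5*s - 9) = s^2 + 7.8*s - 4.48.
T(s) = (10*s - 18)/(s^2 + 7.8*s - 4.48)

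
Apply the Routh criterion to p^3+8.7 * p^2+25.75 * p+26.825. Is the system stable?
Routh array:
p^3: [1, 25.75]; p^2: [8.7, 26.825]; p^1: [22.6667]; p^0: [26.825]
First column: [1, 8.7, 22.6667, 26.825]. Sign changes = 0.
Yes, stable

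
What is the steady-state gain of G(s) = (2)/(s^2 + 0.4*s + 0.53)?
DC gain = G(0) = num(0)/den(0) = 2/0.53 = 3.774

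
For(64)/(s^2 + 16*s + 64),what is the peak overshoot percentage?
Standard form: ωn²/(s²+2ζωn·s+ωn²) → ωn = 8, ζ = 1.
ζ ≥ 1, so the response is non-oscillatory: peak overshoot = 0%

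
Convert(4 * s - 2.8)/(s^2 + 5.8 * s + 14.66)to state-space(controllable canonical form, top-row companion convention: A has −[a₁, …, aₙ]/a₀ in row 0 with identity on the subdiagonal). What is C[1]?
Reachable canonical form: C = numerator coefficients (right-aligned, zero-padded to length n).
num = 4*s - 2.8, C = [[4, -2.8]].
C[1] = -2.8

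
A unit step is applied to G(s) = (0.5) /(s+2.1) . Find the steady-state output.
FVT: lim_{t→∞} y(t) = lim_{s→0} s*Y(s) where Y(s) = G(s)/s.
= lim_{s→0} G(s) = G(0) = num(0)/den(0) = 0.5/2.1 = 0.2381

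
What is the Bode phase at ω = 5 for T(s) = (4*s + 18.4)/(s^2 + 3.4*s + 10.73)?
Substitute s = j*5: T(j5) = 0.15718 - 1.21429j.
∠T(j5) = atan2(Im, Re) = atan2(-1.21429, 0.15718) = -82.62°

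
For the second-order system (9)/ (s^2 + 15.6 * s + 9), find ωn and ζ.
Standard form: ωn²/(s²+2ζωn·s+ωn²).
const=9=ωn² → ωn=3, s coeff=15.6=2ζωn → ζ=2.6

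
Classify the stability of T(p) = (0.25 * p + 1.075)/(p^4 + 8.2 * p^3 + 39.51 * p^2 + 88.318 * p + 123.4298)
Denominator: p^4 + 8.2*p^3 + 39.51*p^2 + 88.318*p + 123.4298 = (p^2 + 3*p + 7.54)(p^2 + 5.2*p + 16.37). Poles: -1.5 + 2.3j, -1.5 - 2.3j, -2.6 + 3.1j, -2.6 - 3.1j. Stable (all poles in LHP)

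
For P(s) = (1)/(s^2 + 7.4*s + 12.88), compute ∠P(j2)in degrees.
Substitute s = j*2: P(j2) = 0.0298092 - 0.049682j.
∠P(j2) = atan2(Im, Re) = atan2(-0.049682, 0.0298092) = -59.04°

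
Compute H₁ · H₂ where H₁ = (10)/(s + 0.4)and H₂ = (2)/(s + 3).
Series: H = H₁ · H₂ = (n₁·n₂)/(d₁·d₂).
Num: n₁·n₂ = 20. Den: d₁·d₂ = s^2 + 3.4*s + 1.2.
H(s) = (20)/(s^2 + 3.4*s + 1.2)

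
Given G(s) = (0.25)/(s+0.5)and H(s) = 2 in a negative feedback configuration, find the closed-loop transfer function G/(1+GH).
Closed-loop T = G/(1+GH).
Numerator: G_num * H_den = 0.25.
Denominator: G_den * H_den + G_num * H_num = (s + 0.5) + (0.5) = s + 1.
T(s) = (0.25)/(s + 1)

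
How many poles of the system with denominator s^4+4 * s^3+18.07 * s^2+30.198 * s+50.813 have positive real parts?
s^4 + 4*s^3 + 18.07*s^2 + 30.198*s + 50.813 = (s^2 + 1.4*s + 8.33)(s^2 + 2.6*s + 6.1). Poles: -0.7 + 2.8j, -0.7 - 2.8j, -1.3 + 2.1j, -1.3 - 2.1j. RHP poles (Re>0): 0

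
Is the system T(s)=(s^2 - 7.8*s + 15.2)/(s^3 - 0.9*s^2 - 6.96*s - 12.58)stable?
Denominator: s^3 - 0.9*s^2 - 6.96*s - 12.58 = (s - 3.7)(s^2 + 2.8*s + 3.4). Poles: -1.4 + 1.2j, -1.4 - 1.2j, 3.7. All Re(p)<0: No (unstable)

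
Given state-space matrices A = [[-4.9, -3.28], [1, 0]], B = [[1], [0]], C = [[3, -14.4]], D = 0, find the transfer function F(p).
F(p) = C(pI - A)⁻¹B + D.
Characteristic polynomial det(pI - A) = p^2 + 4.9*p + 3.28.
Numerator from C·adj(pI-A)·B + D·det(pI-A) = 3*p - 14.4.
F(p) = (3*p - 14.4)/(p^2 + 4.9*p + 3.28)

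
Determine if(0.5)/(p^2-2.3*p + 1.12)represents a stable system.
Denominator: p^2 - 2.3*p + 1.12 = (p - 1.6)(p - 0.7). Poles: 0.7, 1.6. All Re(p)<0: No (unstable)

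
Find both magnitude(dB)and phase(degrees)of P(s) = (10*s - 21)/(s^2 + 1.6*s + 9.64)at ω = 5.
Substitute s = j*5: P(j5) = 2.4091 - 2.00047j.
|P| = 20*log₁₀(sqrt(Re²+Im²)) = 9.91 dB.
∠P = atan2(Im, Re) = -39.71°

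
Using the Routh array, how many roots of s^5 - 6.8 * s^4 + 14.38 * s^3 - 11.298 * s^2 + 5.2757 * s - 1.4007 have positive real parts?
Routh array:
s^5: [1, 14.38, 5.2757]; s^4: [-6.8, -11.298, -1.4007]; s^3: [12.7185, 5.06971]; s^2: [-8.58746, -1.4007]; s^1: [2.9952]; s^0: [-1.4007]
First column: [1, -6.8, 12.7185, -8.58746, 2.9952, -1.4007]. Sign changes = RHP roots = 5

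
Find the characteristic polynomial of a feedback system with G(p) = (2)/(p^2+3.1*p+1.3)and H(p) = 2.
Characteristic poly = G_den * H_den + G_num * H_num = (p^2 + 3.1*p + 1.3) + (4) = p^2 + 3.1*p + 5.3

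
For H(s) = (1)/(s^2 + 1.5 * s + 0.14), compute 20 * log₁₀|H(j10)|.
Substitute s = j*10: H(j10) = -0.00979306 - 0.00147102j.
|H(j10)| = sqrt(Re² + Im²) = 0.009903.
20*log₁₀(0.009903) = -40.08 dB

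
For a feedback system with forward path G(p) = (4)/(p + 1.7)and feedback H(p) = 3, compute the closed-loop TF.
Closed-loop T = G/(1+GH).
Numerator: G_num * H_den = 4.
Denominator: G_den * H_den + G_num * H_num = (p + 1.7) + (12) = p + 13.7.
T(p) = (4)/(p + 13.7)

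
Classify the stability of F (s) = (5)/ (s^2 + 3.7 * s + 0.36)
Denominator: s^2 + 3.7*s + 0.36 = (s + 3.6)(s + 0.1). Poles: -0.1, -3.6. Stable (all poles in LHP)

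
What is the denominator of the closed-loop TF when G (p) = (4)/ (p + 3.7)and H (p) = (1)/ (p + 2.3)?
Characteristic poly = G_den * H_den + G_num * H_num = (p^2 + 6*p + 8.51) + (4) = p^2 + 6*p + 12.51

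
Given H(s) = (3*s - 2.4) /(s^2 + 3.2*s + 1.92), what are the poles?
Set denominator = 0: s^2 + 3.2*s + 1.92 = (s + 0.8)(s + 2.4) = 0 → Poles: -0.8, -2.4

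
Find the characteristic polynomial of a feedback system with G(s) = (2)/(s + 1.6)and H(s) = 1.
Characteristic poly = G_den * H_den + G_num * H_num = (s + 1.6) + (2) = s + 3.6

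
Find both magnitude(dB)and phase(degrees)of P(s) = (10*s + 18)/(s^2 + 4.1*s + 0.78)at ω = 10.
Substitute s = j*10: P(j10) = 0.200774 - 0.924897j.
|P| = 20*log₁₀(sqrt(Re²+Im²)) = -0.48 dB.
∠P = atan2(Im, Re) = -77.75°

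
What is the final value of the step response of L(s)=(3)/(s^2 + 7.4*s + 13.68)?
FVT: lim_{t→∞} y(t) = lim_{s→0} s*Y(s) where Y(s) = L(s)/s.
= lim_{s→0} L(s) = L(0) = num(0)/den(0) = 3/13.68 = 0.2193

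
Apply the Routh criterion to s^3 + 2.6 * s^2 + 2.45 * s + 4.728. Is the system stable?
Routh array:
s^3: [1, 2.45]; s^2: [2.6, 4.728]; s^1: [0.631538]; s^0: [4.728]
First column: [1, 2.6, 0.631538, 4.728]. Sign changes = 0.
Yes, stable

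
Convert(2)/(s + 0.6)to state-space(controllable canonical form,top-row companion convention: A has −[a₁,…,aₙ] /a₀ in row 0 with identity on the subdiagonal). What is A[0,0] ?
Reachable canonical form for den = s + 0.6: top row of A = -[a₁,a₂,...,aₙ]/a₀, ones on the subdiagonal, zeros elsewhere.
A = [[-0.6]].
A[0,0] = -0.6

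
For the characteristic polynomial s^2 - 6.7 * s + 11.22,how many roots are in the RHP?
s^2 - 6.7*s + 11.22 = (s - 3.3)(s - 3.4). Poles: 3.3, 3.4. RHP poles (Re>0): 2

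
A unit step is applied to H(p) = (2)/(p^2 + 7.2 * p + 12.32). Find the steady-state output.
FVT: lim_{t→∞} y(t) = lim_{p→0} p*Y(p) where Y(p) = H(p)/p.
= lim_{p→0} H(p) = H(0) = num(0)/den(0) = 2/12.32 = 0.1623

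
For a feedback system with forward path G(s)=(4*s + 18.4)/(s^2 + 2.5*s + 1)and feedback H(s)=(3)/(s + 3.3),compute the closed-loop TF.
Closed-loop T = G/(1+GH).
Numerator: G_num * H_den = 4*s^2 + 31.6*s + 60.72.
Denominator: G_den * H_den + G_num * H_num = (s^3 + 5.8*s^2 + 9.25*s + 3.3) + (12*s + 55.2) = s^3 + 5.8*s^2 + 21.25*s + 58.5.
T(s) = (4*s^2 + 31.6*s + 60.72)/(s^3 + 5.8*s^2 + 21.25*s + 58.5)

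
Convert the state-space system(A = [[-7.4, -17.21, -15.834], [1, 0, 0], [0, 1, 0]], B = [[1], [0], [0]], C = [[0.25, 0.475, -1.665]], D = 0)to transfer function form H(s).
H(s) = C(sI - A)⁻¹B + D.
Characteristic polynomial det(sI - A) = s^3 + 7.4*s^2 + 17.21*s + 15.834.
Numerator from C·adj(sI-A)·B + D·det(sI-A) = 0.25*s^2 + 0.475*s - 1.665.
H(s) = (0.25*s^2 + 0.475*s - 1.665)/(s^3 + 7.4*s^2 + 17.21*s + 15.834)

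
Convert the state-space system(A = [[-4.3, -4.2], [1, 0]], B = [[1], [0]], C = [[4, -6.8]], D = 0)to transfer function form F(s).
F(s) = C(sI - A)⁻¹B + D.
Characteristic polynomial det(sI - A) = s^2 + 4.3*s + 4.2.
Numerator from C·adj(sI-A)·B + D·det(sI-A) = 4*s - 6.8.
F(s) = (4*s - 6.8)/(s^2 + 4.3*s + 4.2)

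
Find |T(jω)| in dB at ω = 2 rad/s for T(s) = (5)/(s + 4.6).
Substitute s = j*2: T(j2) = 0.914149 - 0.397456j.
|T(j2)| = sqrt(Re² + Im²) = 0.9968.
20*log₁₀(0.9968) = -0.03 dB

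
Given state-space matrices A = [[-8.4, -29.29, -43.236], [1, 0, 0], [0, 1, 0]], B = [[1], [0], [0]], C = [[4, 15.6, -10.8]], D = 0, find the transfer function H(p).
H(p) = C(pI - A)⁻¹B + D.
Characteristic polynomial det(pI - A) = p^3 + 8.4*p^2 + 29.29*p + 43.236.
Numerator from C·adj(pI-A)·B + D·det(pI-A) = 4*p^2 + 15.6*p - 10.8.
H(p) = (4*p^2 + 15.6*p - 10.8)/(p^3 + 8.4*p^2 + 29.29*p + 43.236)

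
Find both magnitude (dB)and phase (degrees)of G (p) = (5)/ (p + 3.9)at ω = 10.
Substitute p = j*10: G(j10) = 0.169256 - 0.43399j.
|G| = 20*log₁₀(sqrt(Re²+Im²)) = -6.64 dB.
∠G = atan2(Im, Re) = -68.69°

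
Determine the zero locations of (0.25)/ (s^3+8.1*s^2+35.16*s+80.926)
Numerator is a nonzero constant (0.25) → Zeros: none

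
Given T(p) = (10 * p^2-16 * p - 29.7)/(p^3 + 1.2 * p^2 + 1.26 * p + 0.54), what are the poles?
Set denominator = 0: p^3 + 1.2*p^2 + 1.26*p + 0.54 = (p + 0.6)(p^2 + 0.6*p + 0.9) = 0 → Poles: -0.3 + 0.9j, -0.3 - 0.9j, -0.6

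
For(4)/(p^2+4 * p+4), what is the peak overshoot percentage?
Standard form: ωn²/(p²+2ζωn·p+ωn²) → ωn = 2, ζ = 1.
ζ ≥ 1, so the response is non-oscillatory: peak overshoot = 0%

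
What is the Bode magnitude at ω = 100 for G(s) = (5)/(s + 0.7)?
Substitute s = j*100: G(j100) = 0.000349983 - 0.0499976j.
|G(j100)| = sqrt(Re² + Im²) = 0.05.
20*log₁₀(0.05) = -26.02 dB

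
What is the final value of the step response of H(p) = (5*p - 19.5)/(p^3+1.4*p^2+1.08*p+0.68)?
FVT: lim_{t→∞} y(t) = lim_{p→0} p*Y(p) where Y(p) = H(p)/p.
= lim_{p→0} H(p) = H(0) = num(0)/den(0) = -19.5/0.68 = -28.68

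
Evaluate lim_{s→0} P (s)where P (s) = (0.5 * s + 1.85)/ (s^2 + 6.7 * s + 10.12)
DC gain = P(0) = num(0)/den(0) = 1.85/10.12 = 0.1828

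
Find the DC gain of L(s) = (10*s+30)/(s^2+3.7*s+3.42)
DC gain = L(0) = num(0)/den(0) = 30/3.42 = 8.772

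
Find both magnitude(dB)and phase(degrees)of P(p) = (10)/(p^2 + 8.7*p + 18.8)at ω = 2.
Substitute p = j*2: P(j2) = 0.283634 - 0.333461j.
|P| = 20*log₁₀(sqrt(Re²+Im²)) = -7.18 dB.
∠P = atan2(Im, Re) = -49.62°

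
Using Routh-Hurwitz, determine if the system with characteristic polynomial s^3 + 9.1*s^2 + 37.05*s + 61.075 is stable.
Routh array:
s^3: [1, 37.05]; s^2: [9.1, 61.075]; s^1: [30.3385]; s^0: [61.075]
First column: [1, 9.1, 30.3385, 61.075]. Sign changes = 0.
Yes, stable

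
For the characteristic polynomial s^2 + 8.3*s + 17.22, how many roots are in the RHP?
s^2 + 8.3*s + 17.22 = (s + 4.2)(s + 4.1). Poles: -4.1, -4.2. RHP poles (Re>0): 0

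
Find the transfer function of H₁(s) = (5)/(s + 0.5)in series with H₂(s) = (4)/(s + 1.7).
Series: H = H₁ · H₂ = (n₁·n₂)/(d₁·d₂).
Num: n₁·n₂ = 20. Den: d₁·d₂ = s^2 + 2.2*s + 0.85.
H(s) = (20)/(s^2 + 2.2*s + 0.85)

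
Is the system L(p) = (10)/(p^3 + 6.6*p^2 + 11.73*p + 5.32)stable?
Denominator: p^3 + 6.6*p^2 + 11.73*p + 5.32 = (p + 1.9)(p + 0.7)(p + 4). Poles: -0.7, -1.9, -4. All Re(p)<0: Yes (stable)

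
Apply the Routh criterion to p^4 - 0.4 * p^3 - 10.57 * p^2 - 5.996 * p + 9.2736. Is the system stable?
Routh array:
p^4: [1, -10.57, 9.2736]; p^3: [-0.4, -5.996]; p^2: [-25.56, 9.2736]; p^1: [-6.14113]; p^0: [9.2736]
First column: [1, -0.4, -25.56, -6.14113, 9.2736]. Sign changes = 2.
No, unstable (2 RHP root(s))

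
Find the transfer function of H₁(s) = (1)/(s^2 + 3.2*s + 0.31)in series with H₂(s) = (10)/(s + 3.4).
Series: H = H₁ · H₂ = (n₁·n₂)/(d₁·d₂).
Num: n₁·n₂ = 10. Den: d₁·d₂ = s^3 + 6.6*s^2 + 11.19*s + 1.054.
H(s) = (10)/(s^3 + 6.6*s^2 + 11.19*s + 1.054)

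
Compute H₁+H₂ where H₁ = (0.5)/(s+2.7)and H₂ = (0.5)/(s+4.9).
Parallel: H = H₁ + H₂ = (n₁·d₂ + n₂·d₁)/(d₁·d₂).
n₁·d₂ = 0.5*s + 2.45. n₂·d₁ = 0.5*s + 1.35. Sum = s + 3.8. d₁·d₂ = s^2 + 7.6*s + 13.23.
H(s) = (s + 3.8)/(s^2 + 7.6*s + 13.23)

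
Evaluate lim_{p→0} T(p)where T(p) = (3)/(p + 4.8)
DC gain = T(0) = num(0)/den(0) = 3/4.8 = 0.625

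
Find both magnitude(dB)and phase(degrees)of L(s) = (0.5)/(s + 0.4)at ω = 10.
Substitute s = j*10: L(j10) = 0.00199681 - 0.0499201j.
|L| = 20*log₁₀(sqrt(Re²+Im²)) = -26.03 dB.
∠L = atan2(Im, Re) = -87.71°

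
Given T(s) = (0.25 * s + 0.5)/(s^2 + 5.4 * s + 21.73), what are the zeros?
Set numerator = 0: 0.25*s + 0.5 = 0 → Zeros: -2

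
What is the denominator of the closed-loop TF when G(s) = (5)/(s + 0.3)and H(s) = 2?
Characteristic poly = G_den * H_den + G_num * H_num = (s + 0.3) + (10) = s + 10.3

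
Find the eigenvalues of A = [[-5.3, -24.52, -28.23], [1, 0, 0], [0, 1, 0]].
Eigenvalues solve det(λI - A) = 0.
Characteristic polynomial: λ^3 + 5.3*λ^2 + 24.52*λ + 28.23 = 0.
Factor: (λ + 1.5)(λ^2 + 3.8*λ + 18.82) = 0.
Roots: -1.5, -1.9 + 3.9j, -1.9 - 3.9j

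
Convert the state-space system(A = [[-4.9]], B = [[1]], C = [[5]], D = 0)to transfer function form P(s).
P(s) = C(sI - A)⁻¹B + D.
Characteristic polynomial det(sI - A) = s + 4.9.
Numerator from C·adj(sI-A)·B + D·det(sI-A) = 5.
P(s) = (5)/(s + 4.9)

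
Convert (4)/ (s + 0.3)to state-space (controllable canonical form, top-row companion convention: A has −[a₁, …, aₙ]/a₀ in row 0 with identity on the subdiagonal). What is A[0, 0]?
Reachable canonical form for den = s + 0.3: top row of A = -[a₁,a₂,...,aₙ]/a₀, ones on the subdiagonal, zeros elsewhere.
A = [[-0.3]].
A[0,0] = -0.3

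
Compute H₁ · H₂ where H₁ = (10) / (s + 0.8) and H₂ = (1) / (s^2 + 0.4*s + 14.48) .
Series: H = H₁ · H₂ = (n₁·n₂)/(d₁·d₂).
Num: n₁·n₂ = 10. Den: d₁·d₂ = s^3 + 1.2*s^2 + 14.8*s + 11.584.
H(s) = (10)/(s^3 + 1.2*s^2 + 14.8*s + 11.584)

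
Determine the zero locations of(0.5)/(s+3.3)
Numerator is a nonzero constant (0.5) → Zeros: none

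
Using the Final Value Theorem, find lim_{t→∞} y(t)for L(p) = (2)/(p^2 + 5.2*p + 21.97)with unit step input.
FVT: lim_{t→∞} y(t) = lim_{p→0} p*Y(p) where Y(p) = L(p)/p.
= lim_{p→0} L(p) = L(0) = num(0)/den(0) = 2/21.97 = 0.09103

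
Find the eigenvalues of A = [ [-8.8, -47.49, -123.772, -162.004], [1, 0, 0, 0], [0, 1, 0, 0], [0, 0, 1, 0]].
Eigenvalues solve det(λI - A) = 0.
Characteristic polynomial: λ^4 + 8.8*λ^3 + 47.49*λ^2 + 123.772*λ + 162.004 = 0.
Factor: (λ^2 + 4.4*λ + 20.05)(λ^2 + 4.4*λ + 8.08) = 0.
Roots: -2.2 + 1.8j, -2.2 + 3.9j, -2.2 - 1.8j, -2.2 - 3.9j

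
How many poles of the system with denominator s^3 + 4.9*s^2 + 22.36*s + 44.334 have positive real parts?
s^3 + 4.9*s^2 + 22.36*s + 44.334 = (s + 2.7)(s^2 + 2.2*s + 16.42). Poles: -1.1 + 3.9j, -1.1 - 3.9j, -2.7. RHP poles (Re>0): 0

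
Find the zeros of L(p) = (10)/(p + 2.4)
Numerator is a nonzero constant (10) → Zeros: none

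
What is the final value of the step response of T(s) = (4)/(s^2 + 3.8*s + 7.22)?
FVT: lim_{t→∞} y(t) = lim_{s→0} s*Y(s) where Y(s) = T(s)/s.
= lim_{s→0} T(s) = T(0) = num(0)/den(0) = 4/7.22 = 0.554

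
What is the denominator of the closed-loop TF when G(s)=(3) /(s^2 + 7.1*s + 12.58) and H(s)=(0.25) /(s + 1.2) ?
Characteristic poly = G_den * H_den + G_num * H_num = (s^3 + 8.3*s^2 + 21.1*s + 15.096) + (0.75) = s^3 + 8.3*s^2 + 21.1*s + 15.846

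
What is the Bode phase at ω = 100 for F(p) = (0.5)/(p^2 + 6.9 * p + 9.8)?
Substitute p = j*100: F(j100) = -4.98114e-05 - 3.44036e-06j.
∠F(j100) = atan2(Im, Re) = atan2(-3.44036e-06, -4.98114e-05) = -176.05°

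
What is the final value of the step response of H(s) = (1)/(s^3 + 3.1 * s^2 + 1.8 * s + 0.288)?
FVT: lim_{t→∞} y(t) = lim_{s→0} s*Y(s) where Y(s) = H(s)/s.
= lim_{s→0} H(s) = H(0) = num(0)/den(0) = 1/0.288 = 3.472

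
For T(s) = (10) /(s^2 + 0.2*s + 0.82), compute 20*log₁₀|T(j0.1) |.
Substitute s = j*0.1: T(j0.1) = 12.3382 - 0.304646j.
|T(j0.1)| = sqrt(Re² + Im²) = 12.34.
20*log₁₀(12.34) = 21.83 dB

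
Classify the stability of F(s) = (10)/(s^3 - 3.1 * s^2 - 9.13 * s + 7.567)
Denominator: s^3 - 3.1*s^2 - 9.13*s + 7.567 = (s - 0.7)(s + 2.3)(s - 4.7). Poles: -2.3, 0.7, 4.7. Unstable (2 pole(s) in RHP)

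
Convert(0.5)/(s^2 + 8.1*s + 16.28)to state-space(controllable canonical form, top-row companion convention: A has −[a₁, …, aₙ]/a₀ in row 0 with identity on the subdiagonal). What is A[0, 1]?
Reachable canonical form for den = s^2 + 8.1*s + 16.28: top row of A = -[a₁,a₂,...,aₙ]/a₀, ones on the subdiagonal, zeros elsewhere.
A = [[-8.1, -16.28], [1, 0]].
A[0,1] = -16.28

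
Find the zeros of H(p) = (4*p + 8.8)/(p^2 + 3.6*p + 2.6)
Set numerator = 0: 4*p + 8.8 = 0 → Zeros: -2.2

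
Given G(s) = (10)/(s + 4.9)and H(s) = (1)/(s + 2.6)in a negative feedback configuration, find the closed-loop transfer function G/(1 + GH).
Closed-loop T = G/(1+GH).
Numerator: G_num * H_den = 10*s + 26.
Denominator: G_den * H_den + G_num * H_num = (s^2 + 7.5*s + 12.74) + (10) = s^2 + 7.5*s + 22.74.
T(s) = (10*s + 26)/(s^2 + 7.5*s + 22.74)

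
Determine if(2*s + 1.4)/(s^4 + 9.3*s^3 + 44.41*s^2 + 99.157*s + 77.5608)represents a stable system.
Denominator: s^4 + 9.3*s^3 + 44.41*s^2 + 99.157*s + 77.5608 = (s + 1.7)(s + 2.4)(s^2 + 5.2*s + 19.01). Poles: -1.7, -2.4, -2.6 + 3.5j, -2.6 - 3.5j. All Re(p)<0: Yes (stable)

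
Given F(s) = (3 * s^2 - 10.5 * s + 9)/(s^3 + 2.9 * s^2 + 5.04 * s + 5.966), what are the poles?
Set denominator = 0: s^3 + 2.9*s^2 + 5.04*s + 5.966 = (s + 1.9)(s^2 + s + 3.14) = 0 → Poles: -0.5 + 1.7j, -0.5 - 1.7j, -1.9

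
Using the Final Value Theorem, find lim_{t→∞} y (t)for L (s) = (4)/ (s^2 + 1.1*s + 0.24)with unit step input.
FVT: lim_{t→∞} y(t) = lim_{s→0} s*Y(s) where Y(s) = L(s)/s.
= lim_{s→0} L(s) = L(0) = num(0)/den(0) = 4/0.24 = 16.67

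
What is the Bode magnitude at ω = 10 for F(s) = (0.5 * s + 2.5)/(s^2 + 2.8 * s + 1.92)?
Substitute s = j*10: F(j10) = -0.0101118 - 0.0538655j.
|F(j10)| = sqrt(Re² + Im²) = 0.05481.
20*log₁₀(0.05481) = -25.22 dB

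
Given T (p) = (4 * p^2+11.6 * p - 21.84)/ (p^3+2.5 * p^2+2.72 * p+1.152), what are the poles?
Set denominator = 0: p^3 + 2.5*p^2 + 2.72*p + 1.152 = (p + 0.9)(p^2 + 1.6*p + 1.28) = 0 → Poles: -0.8 + 0.8j, -0.8 - 0.8j, -0.9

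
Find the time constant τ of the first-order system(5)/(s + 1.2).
First-order system: τ = -1/pole. Pole = -1.2. τ = -1/(-1.2) = 0.8333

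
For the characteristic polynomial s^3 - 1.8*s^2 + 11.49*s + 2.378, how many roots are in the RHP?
s^3 - 1.8*s^2 + 11.49*s + 2.378 = (s + 0.2)(s^2 - 2*s + 11.89). Poles: -0.2, 1 + 3.3j, 1 - 3.3j. RHP poles (Re>0): 2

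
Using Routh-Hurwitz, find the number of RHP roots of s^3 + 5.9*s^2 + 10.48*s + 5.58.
Routh array:
s^3: [1, 10.48]; s^2: [5.9, 5.58]; s^1: [9.53424]; s^0: [5.58]
First column: [1, 5.9, 9.53424, 5.58]. Sign changes = RHP roots = 0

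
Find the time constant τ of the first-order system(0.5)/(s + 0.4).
First-order system: τ = -1/pole. Pole = -0.4. τ = -1/(-0.4) = 2.5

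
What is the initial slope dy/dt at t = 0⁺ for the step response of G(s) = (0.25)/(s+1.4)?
IVT: y'(0⁺) = lim_{s→∞} s²·Y(s) = lim_{s→∞} s·G(s).
deg(num) = 0, deg(den) = 1, relative degree = 1, so s·G(s) → (leading num)/(leading den) = 0.25/1 = 0.25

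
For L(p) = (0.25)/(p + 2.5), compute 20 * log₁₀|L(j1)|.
Substitute p = j*1: L(j1) = 0.0862069 - 0.0344828j.
|L(j1)| = sqrt(Re² + Im²) = 0.09285.
20*log₁₀(0.09285) = -20.64 dB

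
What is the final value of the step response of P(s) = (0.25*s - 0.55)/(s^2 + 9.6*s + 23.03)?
FVT: lim_{t→∞} y(t) = lim_{s→0} s*Y(s) where Y(s) = P(s)/s.
= lim_{s→0} P(s) = P(0) = num(0)/den(0) = -0.55/23.03 = -0.02388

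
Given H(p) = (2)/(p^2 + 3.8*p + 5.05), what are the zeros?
Numerator is a nonzero constant (2) → Zeros: none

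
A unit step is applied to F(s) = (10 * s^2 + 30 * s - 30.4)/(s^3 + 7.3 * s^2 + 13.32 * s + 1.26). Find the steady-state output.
FVT: lim_{t→∞} y(t) = lim_{s→0} s*Y(s) where Y(s) = F(s)/s.
= lim_{s→0} F(s) = F(0) = num(0)/den(0) = -30.4/1.26 = -24.13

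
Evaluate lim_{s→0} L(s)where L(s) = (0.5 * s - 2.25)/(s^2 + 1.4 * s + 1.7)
DC gain = L(0) = num(0)/den(0) = -2.25/1.7 = -1.324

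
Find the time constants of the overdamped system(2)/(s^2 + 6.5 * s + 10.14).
Overdamped: real poles at -3.9, -2.6. τ = -1/pole → τ₁ = 0.2564, τ₂ = 0.3846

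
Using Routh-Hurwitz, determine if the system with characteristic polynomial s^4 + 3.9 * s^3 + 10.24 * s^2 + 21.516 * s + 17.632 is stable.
Routh array:
s^4: [1, 10.24, 17.632]; s^3: [3.9, 21.516]; s^2: [4.72308, 17.632]; s^1: [6.95668]; s^0: [17.632]
First column: [1, 3.9, 4.72308, 6.95668, 17.632]. Sign changes = 0.
Yes, stable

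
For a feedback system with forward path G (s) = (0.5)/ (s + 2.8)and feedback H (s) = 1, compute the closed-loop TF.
Closed-loop T = G/(1+GH).
Numerator: G_num * H_den = 0.5.
Denominator: G_den * H_den + G_num * H_num = (s + 2.8) + (0.5) = s + 3.3.
T(s) = (0.5)/(s + 3.3)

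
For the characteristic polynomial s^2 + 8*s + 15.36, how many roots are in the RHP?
s^2 + 8*s + 15.36 = (s + 4.8)(s + 3.2). Poles: -3.2, -4.8. RHP poles (Re>0): 0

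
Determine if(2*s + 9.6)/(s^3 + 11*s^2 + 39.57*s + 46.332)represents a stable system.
Denominator: s^3 + 11*s^2 + 39.57*s + 46.332 = (s + 4.4)(s + 2.7)(s + 3.9). Poles: -2.7, -3.9, -4.4. All Re(p)<0: Yes (stable)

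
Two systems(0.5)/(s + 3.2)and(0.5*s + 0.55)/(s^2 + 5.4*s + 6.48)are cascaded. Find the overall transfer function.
Series: H = H₁ · H₂ = (n₁·n₂)/(d₁·d₂).
Num: n₁·n₂ = 0.25*s + 0.275. Den: d₁·d₂ = s^3 + 8.6*s^2 + 23.76*s + 20.736.
H(s) = (0.25*s + 0.275)/(s^3 + 8.6*s^2 + 23.76*s + 20.736)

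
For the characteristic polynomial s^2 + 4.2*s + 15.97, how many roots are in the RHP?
Poles: -2.1 + 3.4j, -2.1 - 3.4j. RHP poles (Re>0): 0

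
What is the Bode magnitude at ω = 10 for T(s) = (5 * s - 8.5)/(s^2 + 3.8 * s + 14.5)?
Substitute s = j*10: T(j10) = 0.300054 - 0.451438j.
|T(j10)| = sqrt(Re² + Im²) = 0.5421.
20*log₁₀(0.5421) = -5.32 dB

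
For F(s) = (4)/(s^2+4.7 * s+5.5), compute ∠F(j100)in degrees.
Substitute s = j*100: F(j100) = -0.000399337 - 1.87792e-05j.
∠F(j100) = atan2(Im, Re) = atan2(-1.87792e-05, -0.000399337) = -177.31°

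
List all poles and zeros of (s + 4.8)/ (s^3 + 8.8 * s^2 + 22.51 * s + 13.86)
Set denominator = 0: s^3 + 8.8*s^2 + 22.51*s + 13.86 = (s + 0.9)(s + 3.5)(s + 4.4) = 0 → Poles: -0.9, -3.5, -4.4
Set numerator = 0: s + 4.8 = 0 → Zeros: -4.8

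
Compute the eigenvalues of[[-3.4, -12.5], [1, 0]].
Eigenvalues solve det(λI - A) = 0.
Characteristic polynomial: λ^2 + 3.4*λ + 12.5 = 0.
Roots: -1.7 + 3.1j, -1.7 - 3.1j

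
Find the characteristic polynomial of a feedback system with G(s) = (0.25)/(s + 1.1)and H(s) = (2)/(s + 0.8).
Characteristic poly = G_den * H_den + G_num * H_num = (s^2 + 1.9*s + 0.88) + (0.5) = s^2 + 1.9*s + 1.38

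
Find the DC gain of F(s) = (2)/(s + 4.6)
DC gain = F(0) = num(0)/den(0) = 2/4.6 = 0.4348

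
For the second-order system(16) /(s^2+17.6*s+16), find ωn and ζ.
Standard form: ωn²/(s²+2ζωn·s+ωn²).
const=16=ωn² → ωn=4, s coeff=17.6=2ζωn → ζ=2.2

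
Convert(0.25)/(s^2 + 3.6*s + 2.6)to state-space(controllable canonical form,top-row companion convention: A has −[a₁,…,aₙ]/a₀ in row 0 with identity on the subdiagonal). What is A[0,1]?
Reachable canonical form for den = s^2 + 3.6*s + 2.6: top row of A = -[a₁,a₂,...,aₙ]/a₀, ones on the subdiagonal, zeros elsewhere.
A = [[-3.6, -2.6], [1, 0]].
A[0,1] = -2.6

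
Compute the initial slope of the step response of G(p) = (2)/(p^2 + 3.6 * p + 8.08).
IVT: y'(0⁺) = lim_{p→∞} p²·Y(p) = lim_{p→∞} p·G(p).
deg(num) = 0, deg(den) = 2, relative degree = 2 ≥ 2, so p·G(p) → 0. Initial slope = 0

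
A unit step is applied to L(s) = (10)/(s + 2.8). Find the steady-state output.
FVT: lim_{t→∞} y(t) = lim_{s→0} s*Y(s) where Y(s) = L(s)/s.
= lim_{s→0} L(s) = L(0) = num(0)/den(0) = 10/2.8 = 3.571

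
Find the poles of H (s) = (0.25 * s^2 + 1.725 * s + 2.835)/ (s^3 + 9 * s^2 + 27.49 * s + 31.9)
Set denominator = 0: s^3 + 9*s^2 + 27.49*s + 31.9 = (s + 4.4)(s^2 + 4.6*s + 7.25) = 0 → Poles: -2.3 + 1.4j, -2.3 - 1.4j, -4.4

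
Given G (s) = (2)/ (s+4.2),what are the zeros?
Numerator is a nonzero constant (2) → Zeros: none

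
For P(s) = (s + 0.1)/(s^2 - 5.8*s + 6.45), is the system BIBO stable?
Denominator: s^2 - 5.8*s + 6.45 = (s - 1.5)(s - 4.3). Poles: 1.5, 4.3. All Re(p)<0: No (unstable)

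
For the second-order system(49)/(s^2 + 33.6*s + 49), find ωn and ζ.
Standard form: ωn²/(s²+2ζωn·s+ωn²).
const=49=ωn² → ωn=7, s coeff=33.6=2ζωn → ζ=2.4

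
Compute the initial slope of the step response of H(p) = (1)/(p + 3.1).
IVT: y'(0⁺) = lim_{p→∞} p²·Y(p) = lim_{p→∞} p·H(p).
deg(num) = 0, deg(den) = 1, relative degree = 1, so p·H(p) → (leading num)/(leading den) = 1/1 = 1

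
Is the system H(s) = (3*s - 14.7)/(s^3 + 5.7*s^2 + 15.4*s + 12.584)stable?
Denominator: s^3 + 5.7*s^2 + 15.4*s + 12.584 = (s + 1.3)(s^2 + 4.4*s + 9.68). Poles: -1.3, -2.2 + 2.2j, -2.2 - 2.2j. All Re(p)<0: Yes (stable)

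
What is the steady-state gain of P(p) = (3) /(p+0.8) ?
DC gain = P(0) = num(0)/den(0) = 3/0.8 = 3.75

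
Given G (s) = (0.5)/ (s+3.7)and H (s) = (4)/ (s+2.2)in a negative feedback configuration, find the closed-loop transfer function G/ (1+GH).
Closed-loop T = G/(1+GH).
Numerator: G_num * H_den = 0.5*s + 1.1.
Denominator: G_den * H_den + G_num * H_num = (s^2 + 5.9*s + 8.14) + (2) = s^2 + 5.9*s + 10.14.
T(s) = (0.5*s + 1.1)/(s^2 + 5.9*s + 10.14)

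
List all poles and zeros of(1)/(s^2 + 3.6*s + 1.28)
Set denominator = 0: s^2 + 3.6*s + 1.28 = (s + 3.2)(s + 0.4) = 0 → Poles: -0.4, -3.2
Numerator is a nonzero constant (1) → Zeros: none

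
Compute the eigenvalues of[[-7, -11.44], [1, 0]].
Eigenvalues solve det(λI - A) = 0.
Characteristic polynomial: λ^2 + 7*λ + 11.44 = 0.
Factor: (λ + 2.6)(λ + 4.4) = 0.
Roots: -2.6, -4.4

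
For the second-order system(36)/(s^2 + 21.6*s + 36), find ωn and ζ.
Standard form: ωn²/(s²+2ζωn·s+ωn²).
const=36=ωn² → ωn=6, s coeff=21.6=2ζωn → ζ=1.8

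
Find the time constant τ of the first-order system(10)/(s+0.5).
First-order system: τ = -1/pole. Pole = -0.5. τ = -1/(-0.5) = 2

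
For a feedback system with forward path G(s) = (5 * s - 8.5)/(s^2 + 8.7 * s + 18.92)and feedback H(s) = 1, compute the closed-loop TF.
Closed-loop T = G/(1+GH).
Numerator: G_num * H_den = 5*s - 8.5.
Denominator: G_den * H_den + G_num * H_num = (s^2 + 8.7*s + 18.92) + (5*s - 8.5) = s^2 + 13.7*s + 10.42.
T(s) = (5*s - 8.5)/(s^2 + 13.7*s + 10.42)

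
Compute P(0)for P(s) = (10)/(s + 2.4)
DC gain = P(0) = num(0)/den(0) = 10/2.4 = 4.167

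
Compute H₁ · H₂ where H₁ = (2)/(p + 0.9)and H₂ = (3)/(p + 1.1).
Series: H = H₁ · H₂ = (n₁·n₂)/(d₁·d₂).
Num: n₁·n₂ = 6. Den: d₁·d₂ = p^2 + 2*p + 0.99.
H(p) = (6)/(p^2 + 2*p + 0.99)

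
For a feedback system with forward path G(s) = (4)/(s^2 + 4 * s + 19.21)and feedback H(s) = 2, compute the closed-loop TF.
Closed-loop T = G/(1+GH).
Numerator: G_num * H_den = 4.
Denominator: G_den * H_den + G_num * H_num = (s^2 + 4*s + 19.21) + (8) = s^2 + 4*s + 27.21.
T(s) = (4)/(s^2 + 4*s + 27.21)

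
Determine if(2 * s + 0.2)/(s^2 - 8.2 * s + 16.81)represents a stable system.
Denominator: s^2 - 8.2*s + 16.81 = (s - 4.1)(s - 4.1). Poles: 4.1, 4.1. All Re(p)<0: No (unstable)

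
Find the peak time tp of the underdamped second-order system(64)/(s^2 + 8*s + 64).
Standard form: ωn²/(s²+2ζωn·s+ωn²) → ωn = 8, ζ = 0.5.
ωd = ωn·√(1-ζ²) = 8·√(1-0.5²) = 6.928.
tp = π/ωd = π/6.928 = 0.4534 s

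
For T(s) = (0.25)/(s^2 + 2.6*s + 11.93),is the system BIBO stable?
Denominator: s^2 + 2.6*s + 11.93. Poles: -1.3 + 3.2j, -1.3 - 3.2j. All Re(p)<0: Yes (stable)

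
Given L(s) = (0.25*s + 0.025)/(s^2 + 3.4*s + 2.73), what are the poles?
Set denominator = 0: s^2 + 3.4*s + 2.73 = (s + 2.1)(s + 1.3) = 0 → Poles: -1.3, -2.1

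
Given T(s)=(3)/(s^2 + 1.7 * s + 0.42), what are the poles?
Set denominator = 0: s^2 + 1.7*s + 0.42 = (s + 0.3)(s + 1.4) = 0 → Poles: -0.3, -1.4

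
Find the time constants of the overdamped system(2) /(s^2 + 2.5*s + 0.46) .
Overdamped: real poles at -2.3, -0.2. τ = -1/pole → τ₁ = 0.4348, τ₂ = 5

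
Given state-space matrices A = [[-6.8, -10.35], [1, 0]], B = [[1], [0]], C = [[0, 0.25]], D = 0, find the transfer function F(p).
F(p) = C(pI - A)⁻¹B + D.
Characteristic polynomial det(pI - A) = p^2 + 6.8*p + 10.35.
Numerator from C·adj(pI-A)·B + D·det(pI-A) = 0.25.
F(p) = (0.25)/(p^2 + 6.8*p + 10.35)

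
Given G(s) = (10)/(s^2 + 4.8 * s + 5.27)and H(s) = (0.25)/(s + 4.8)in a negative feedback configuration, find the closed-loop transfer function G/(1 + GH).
Closed-loop T = G/(1+GH).
Numerator: G_num * H_den = 10*s + 48.
Denominator: G_den * H_den + G_num * H_num = (s^3 + 9.6*s^2 + 28.31*s + 25.296) + (2.5) = s^3 + 9.6*s^2 + 28.31*s + 27.796.
T(s) = (10*s + 48)/(s^3 + 9.6*s^2 + 28.31*s + 27.796)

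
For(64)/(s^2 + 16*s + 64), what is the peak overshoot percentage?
Standard form: ωn²/(s²+2ζωn·s+ωn²) → ωn = 8, ζ = 1.
ζ ≥ 1, so the response is non-oscillatory: peak overshoot = 0%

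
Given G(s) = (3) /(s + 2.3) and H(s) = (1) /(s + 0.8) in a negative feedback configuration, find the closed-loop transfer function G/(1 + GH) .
Closed-loop T = G/(1+GH).
Numerator: G_num * H_den = 3*s + 2.4.
Denominator: G_den * H_den + G_num * H_num = (s^2 + 3.1*s + 1.84) + (3) = s^2 + 3.1*s + 4.84.
T(s) = (3*s + 2.4)/(s^2 + 3.1*s + 4.84)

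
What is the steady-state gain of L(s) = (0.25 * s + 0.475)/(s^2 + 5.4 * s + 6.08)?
DC gain = L(0) = num(0)/den(0) = 0.475/6.08 = 0.07812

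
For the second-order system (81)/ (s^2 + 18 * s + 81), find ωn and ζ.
Standard form: ωn²/(s²+2ζωn·s+ωn²).
const=81=ωn² → ωn=9, s coeff=18=2ζωn → ζ=1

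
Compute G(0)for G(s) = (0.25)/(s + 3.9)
DC gain = G(0) = num(0)/den(0) = 0.25/3.9 = 0.0641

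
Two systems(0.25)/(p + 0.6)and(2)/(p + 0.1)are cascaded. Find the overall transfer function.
Series: H = H₁ · H₂ = (n₁·n₂)/(d₁·d₂).
Num: n₁·n₂ = 0.5. Den: d₁·d₂ = p^2 + 0.7*p + 0.06.
H(p) = (0.5)/(p^2 + 0.7*p + 0.06)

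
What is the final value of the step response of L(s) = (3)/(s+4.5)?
FVT: lim_{t→∞} y(t) = lim_{s→0} s*Y(s) where Y(s) = L(s)/s.
= lim_{s→0} L(s) = L(0) = num(0)/den(0) = 3/4.5 = 0.6667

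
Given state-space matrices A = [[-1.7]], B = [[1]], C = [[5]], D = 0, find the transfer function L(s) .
L(s) = C(sI - A)⁻¹B + D.
Characteristic polynomial det(sI - A) = s + 1.7.
Numerator from C·adj(sI-A)·B + D·det(sI-A) = 5.
L(s) = (5)/(s + 1.7)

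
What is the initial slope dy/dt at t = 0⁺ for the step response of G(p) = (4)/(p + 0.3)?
IVT: y'(0⁺) = lim_{p→∞} p²·Y(p) = lim_{p→∞} p·G(p).
deg(num) = 0, deg(den) = 1, relative degree = 1, so p·G(p) → (leading num)/(leading den) = 4/1 = 4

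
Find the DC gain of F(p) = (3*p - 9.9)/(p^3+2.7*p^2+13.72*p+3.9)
DC gain = F(0) = num(0)/den(0) = -9.9/3.9 = -2.538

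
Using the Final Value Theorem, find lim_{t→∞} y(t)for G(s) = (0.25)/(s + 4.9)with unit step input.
FVT: lim_{t→∞} y(t) = lim_{s→0} s*Y(s) where Y(s) = G(s)/s.
= lim_{s→0} G(s) = G(0) = num(0)/den(0) = 0.25/4.9 = 0.05102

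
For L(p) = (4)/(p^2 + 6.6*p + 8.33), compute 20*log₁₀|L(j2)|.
Substitute p = j*2: L(j2) = 0.0897461 - 0.273591j.
|L(j2)| = sqrt(Re² + Im²) = 0.2879.
20*log₁₀(0.2879) = -10.81 dB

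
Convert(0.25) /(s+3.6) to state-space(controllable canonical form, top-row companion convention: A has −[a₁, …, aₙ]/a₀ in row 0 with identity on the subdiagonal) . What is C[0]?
Reachable canonical form: C = numerator coefficients (right-aligned, zero-padded to length n).
num = 0.25, C = [[0.25]].
C[0] = 0.25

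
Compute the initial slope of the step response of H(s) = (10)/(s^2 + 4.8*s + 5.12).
IVT: y'(0⁺) = lim_{s→∞} s²·Y(s) = lim_{s→∞} s·H(s).
deg(num) = 0, deg(den) = 2, relative degree = 2 ≥ 2, so s·H(s) → 0. Initial slope = 0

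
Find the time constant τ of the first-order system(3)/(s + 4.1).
First-order system: τ = -1/pole. Pole = -4.1. τ = -1/(-4.1) = 0.2439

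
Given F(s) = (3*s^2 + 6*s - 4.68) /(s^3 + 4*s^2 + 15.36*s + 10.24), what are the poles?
Set denominator = 0: s^3 + 4*s^2 + 15.36*s + 10.24 = (s + 0.8)(s^2 + 3.2*s + 12.8) = 0 → Poles: -0.8, -1.6 + 3.2j, -1.6 - 3.2j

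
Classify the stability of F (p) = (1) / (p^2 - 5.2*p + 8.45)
Denominator: p^2 - 5.2*p + 8.45. Poles: 2.6 + 1.3j, 2.6 - 1.3j. Unstable (2 pole(s) in RHP)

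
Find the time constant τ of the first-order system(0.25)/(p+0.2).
First-order system: τ = -1/pole. Pole = -0.2. τ = -1/(-0.2) = 5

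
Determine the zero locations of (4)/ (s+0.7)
Numerator is a nonzero constant (4) → Zeros: none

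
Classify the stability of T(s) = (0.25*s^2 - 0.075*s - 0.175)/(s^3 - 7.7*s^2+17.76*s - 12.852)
Denominator: s^3 - 7.7*s^2 + 17.76*s - 12.852 = (s - 1.8)(s - 4.2)(s - 1.7). Poles: 1.7, 1.8, 4.2. Unstable (3 pole(s) in RHP)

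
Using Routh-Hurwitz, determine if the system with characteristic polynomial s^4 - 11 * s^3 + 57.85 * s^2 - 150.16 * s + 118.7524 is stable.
Routh array:
s^4: [1, 57.85, 118.7524]; s^3: [-11, -150.16]; s^2: [44.1991, 118.7524]; s^1: [-120.606]; s^0: [118.7524]
First column: [1, -11, 44.1991, -120.606, 118.7524]. Sign changes = 4.
No, unstable (4 RHP root(s))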